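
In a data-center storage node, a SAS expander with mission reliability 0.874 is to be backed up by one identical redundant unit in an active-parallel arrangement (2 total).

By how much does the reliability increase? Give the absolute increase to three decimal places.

0.110

R_before = 0.874
R_after = 1 − (1 − 0.874)^2 = 0.984
ΔR = 0.984 − 0.874 = 0.110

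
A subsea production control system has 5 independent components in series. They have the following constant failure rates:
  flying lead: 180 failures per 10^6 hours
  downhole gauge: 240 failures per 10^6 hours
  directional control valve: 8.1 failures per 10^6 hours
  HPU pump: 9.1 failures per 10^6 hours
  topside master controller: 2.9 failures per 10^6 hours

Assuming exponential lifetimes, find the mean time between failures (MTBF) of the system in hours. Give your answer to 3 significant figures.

Series of exponential components: λ_sys = Σ λ_i
λ_sys = 0.00018 + 0.00024 + 0.0000081 + 0.0000091 + 0.0000029 = 4.4010e-04 /h
MTBF = 1 / λ_sys = 2270 h

2270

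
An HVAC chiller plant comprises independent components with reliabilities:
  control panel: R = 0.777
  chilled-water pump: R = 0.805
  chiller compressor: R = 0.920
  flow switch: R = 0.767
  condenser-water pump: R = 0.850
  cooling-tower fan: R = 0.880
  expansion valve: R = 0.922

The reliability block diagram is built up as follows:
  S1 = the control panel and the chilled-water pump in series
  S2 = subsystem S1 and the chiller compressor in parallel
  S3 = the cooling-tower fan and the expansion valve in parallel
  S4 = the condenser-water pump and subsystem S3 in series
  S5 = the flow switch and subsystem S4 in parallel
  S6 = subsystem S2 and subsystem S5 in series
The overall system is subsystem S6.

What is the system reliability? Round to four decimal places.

Series (control panel and chilled-water pump): 0.777000 × 0.805000 = 0.625485
Parallel ([0.625485] and chiller compressor): 1 − (1 − 0.625485)(1 − 0.920000) = 0.970039
Parallel (cooling-tower fan and expansion valve): 1 − (1 − 0.880000)(1 − 0.922000) = 0.990640
Series (condenser-water pump and [0.990640]): 0.850000 × 0.990640 = 0.842044
Parallel (flow switch and [0.842044]): 1 − (1 − 0.767000)(1 − 0.842044) = 0.963196
Series ([0.970039] and [0.963196]): 0.970039 × 0.963196 = 0.9343

0.9343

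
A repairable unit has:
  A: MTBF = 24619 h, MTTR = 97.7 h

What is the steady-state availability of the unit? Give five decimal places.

0.99605

A(A) = MTBF/(MTBF+MTTR) = 24619/(24619+97.7) = 0.99605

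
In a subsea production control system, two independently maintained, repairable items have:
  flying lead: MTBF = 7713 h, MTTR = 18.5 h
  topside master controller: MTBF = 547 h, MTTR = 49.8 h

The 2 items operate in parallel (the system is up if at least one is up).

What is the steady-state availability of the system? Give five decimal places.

A(flying lead) = MTBF/(MTBF+MTTR) = 7713/(7713+18.5) = 0.997607
A(topside master controller) = MTBF/(MTBF+MTTR) = 547/(547+49.8) = 0.916555
Parallel availability: 1 − (1 − 0.997607)(1 − 0.916555) = 0.99980

0.99980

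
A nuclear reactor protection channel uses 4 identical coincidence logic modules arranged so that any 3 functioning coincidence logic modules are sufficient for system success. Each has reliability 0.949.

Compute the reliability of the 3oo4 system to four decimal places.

R = Σ_{i=3}^{4} C(4,i) p^i (1−p)^{4−i} with p = 0.949
C(4,3)·0.949^3·0.051^1 = 0.174353
C(4,4)·0.949^4·0.051^0 = 0.811082
Sum = 0.9854

0.9854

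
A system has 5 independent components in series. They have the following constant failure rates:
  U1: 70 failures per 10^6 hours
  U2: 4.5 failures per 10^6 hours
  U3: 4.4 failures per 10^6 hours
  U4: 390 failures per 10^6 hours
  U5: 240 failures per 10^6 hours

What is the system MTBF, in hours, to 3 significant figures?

Series of exponential components: λ_sys = Σ λ_i
λ_sys = 0.000070 + 0.0000045 + 0.0000044 + 0.00039 + 0.00024 = 7.0890e-04 /h
MTBF = 1 / λ_sys = 1410 h

1410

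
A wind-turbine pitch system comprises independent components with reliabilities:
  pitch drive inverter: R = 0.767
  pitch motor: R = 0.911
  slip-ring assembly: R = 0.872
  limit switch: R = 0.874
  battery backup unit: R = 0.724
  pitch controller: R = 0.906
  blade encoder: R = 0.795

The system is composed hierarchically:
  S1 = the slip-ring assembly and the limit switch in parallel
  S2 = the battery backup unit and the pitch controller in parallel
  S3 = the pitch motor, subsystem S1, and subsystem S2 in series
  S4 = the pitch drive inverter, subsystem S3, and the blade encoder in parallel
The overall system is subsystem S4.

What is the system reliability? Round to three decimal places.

Parallel (slip-ring assembly and limit switch): 1 − (1 − 0.87200)(1 − 0.87400) = 0.98387
Parallel (battery backup unit and pitch controller): 1 − (1 − 0.72400)(1 − 0.90600) = 0.97406
Series (pitch motor, [0.98387], and [0.97406]): 0.91100 × 0.98387 × 0.97406 = 0.87306
Parallel (pitch drive inverter, [0.87306], and blade encoder): 1 − (1 − 0.76700)(1 − 0.87306)(1 − 0.79500) = 0.994

0.994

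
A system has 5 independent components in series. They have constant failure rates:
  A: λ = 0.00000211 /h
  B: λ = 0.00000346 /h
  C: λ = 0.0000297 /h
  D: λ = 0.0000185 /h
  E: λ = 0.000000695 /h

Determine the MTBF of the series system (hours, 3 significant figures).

18400

Series of exponential components: λ_sys = Σ λ_i
λ_sys = 0.00000211 + 0.00000346 + 0.0000297 + 0.0000185 + 0.000000695 = 5.4465e-05 /h
MTBF = 1 / λ_sys = 18400 h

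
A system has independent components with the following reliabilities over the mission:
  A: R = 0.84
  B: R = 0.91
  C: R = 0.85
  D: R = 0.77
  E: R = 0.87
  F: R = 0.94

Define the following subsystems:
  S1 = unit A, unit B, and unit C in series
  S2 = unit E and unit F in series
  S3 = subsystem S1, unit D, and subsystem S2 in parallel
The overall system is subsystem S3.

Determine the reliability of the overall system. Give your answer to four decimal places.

0.9853

Series (A, B, and C): 0.840000 × 0.910000 × 0.850000 = 0.649740
Series (E and F): 0.870000 × 0.940000 = 0.817800
Parallel ([0.649740], D, and [0.817800]): 1 − (1 − 0.649740)(1 − 0.770000)(1 − 0.817800) = 0.9853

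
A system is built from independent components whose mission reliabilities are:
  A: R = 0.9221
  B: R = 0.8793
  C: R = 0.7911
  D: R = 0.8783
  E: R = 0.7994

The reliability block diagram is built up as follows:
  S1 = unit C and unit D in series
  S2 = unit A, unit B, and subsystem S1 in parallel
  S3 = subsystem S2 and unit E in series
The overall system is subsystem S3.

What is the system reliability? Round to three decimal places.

Series (C and D): 0.79110 × 0.87830 = 0.69482
Parallel (A, B, and [0.69482]): 1 − (1 − 0.92210)(1 − 0.87930)(1 − 0.69482) = 0.99713
Series ([0.99713] and E): 0.99713 × 0.79940 = 0.797

0.797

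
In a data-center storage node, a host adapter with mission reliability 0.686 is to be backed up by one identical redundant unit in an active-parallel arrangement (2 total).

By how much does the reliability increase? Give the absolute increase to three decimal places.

R_before = 0.686
R_after = 1 − (1 − 0.686)^2 = 0.901
ΔR = 0.901 − 0.686 = 0.215

0.215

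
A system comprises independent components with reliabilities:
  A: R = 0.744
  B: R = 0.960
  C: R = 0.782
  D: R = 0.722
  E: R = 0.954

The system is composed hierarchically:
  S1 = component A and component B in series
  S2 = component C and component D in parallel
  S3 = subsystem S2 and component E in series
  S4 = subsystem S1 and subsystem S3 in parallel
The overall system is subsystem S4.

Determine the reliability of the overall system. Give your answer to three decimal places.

0.970

Series (A and B): 0.74400 × 0.96000 = 0.71424
Parallel (C and D): 1 − (1 − 0.78200)(1 − 0.72200) = 0.93940
Series ([0.93940] and E): 0.93940 × 0.95400 = 0.89619
Parallel ([0.71424] and [0.89619]): 1 − (1 − 0.71424)(1 − 0.89619) = 0.970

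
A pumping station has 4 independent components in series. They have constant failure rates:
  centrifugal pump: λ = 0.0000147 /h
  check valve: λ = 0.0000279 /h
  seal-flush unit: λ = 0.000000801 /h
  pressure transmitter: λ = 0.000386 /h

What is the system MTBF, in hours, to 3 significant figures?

Series of exponential components: λ_sys = Σ λ_i
λ_sys = 0.0000147 + 0.0000279 + 0.000000801 + 0.000386 = 4.2940e-04 /h
MTBF = 1 / λ_sys = 2330 h

2330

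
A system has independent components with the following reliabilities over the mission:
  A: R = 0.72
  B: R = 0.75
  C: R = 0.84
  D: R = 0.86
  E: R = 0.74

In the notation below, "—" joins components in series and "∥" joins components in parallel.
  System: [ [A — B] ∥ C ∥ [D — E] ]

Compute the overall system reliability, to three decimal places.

0.973

Series (A and B): 0.72000 × 0.75000 = 0.54000
Series (D and E): 0.86000 × 0.74000 = 0.63640
Parallel ([0.54000], C, and [0.63640]): 1 − (1 − 0.54000)(1 − 0.84000)(1 − 0.63640) = 0.973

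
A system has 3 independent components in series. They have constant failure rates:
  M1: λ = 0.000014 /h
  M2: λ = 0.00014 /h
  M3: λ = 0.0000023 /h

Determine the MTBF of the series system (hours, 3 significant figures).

6400

Series of exponential components: λ_sys = Σ λ_i
λ_sys = 0.000014 + 0.00014 + 0.0000023 = 1.5630e-04 /h
MTBF = 1 / λ_sys = 6400 h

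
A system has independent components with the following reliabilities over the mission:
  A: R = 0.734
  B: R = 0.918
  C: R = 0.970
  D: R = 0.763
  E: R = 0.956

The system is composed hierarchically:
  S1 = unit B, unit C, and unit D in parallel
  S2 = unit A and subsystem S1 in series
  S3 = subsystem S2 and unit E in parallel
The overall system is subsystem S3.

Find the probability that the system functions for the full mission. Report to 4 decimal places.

Parallel (B, C, and D): 1 − (1 − 0.918000)(1 − 0.970000)(1 − 0.763000) = 0.999417
Series (A and [0.999417]): 0.734000 × 0.999417 = 0.733572
Parallel ([0.733572] and E): 1 − (1 − 0.733572)(1 − 0.956000) = 0.9883

0.9883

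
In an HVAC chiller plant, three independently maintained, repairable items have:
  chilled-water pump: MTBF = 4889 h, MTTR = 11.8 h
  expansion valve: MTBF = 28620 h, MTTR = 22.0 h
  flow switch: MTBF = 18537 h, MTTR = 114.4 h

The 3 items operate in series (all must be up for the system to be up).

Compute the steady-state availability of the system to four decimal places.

0.9907

A(chilled-water pump) = MTBF/(MTBF+MTTR) = 4889/(4889+11.8) = 0.997592
A(expansion valve) = MTBF/(MTBF+MTTR) = 28620/(28620+22.0) = 0.999232
A(flow switch) = MTBF/(MTBF+MTTR) = 18537/(18537+114.4) = 0.993866
Series availability: 0.997592 × 0.999232 × 0.993866 = 0.9907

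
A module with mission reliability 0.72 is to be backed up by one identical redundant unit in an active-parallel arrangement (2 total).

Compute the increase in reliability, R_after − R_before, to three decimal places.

R_before = 0.72
R_after = 1 − (1 − 0.72)^2 = 0.922
ΔR = 0.922 − 0.72 = 0.202

0.202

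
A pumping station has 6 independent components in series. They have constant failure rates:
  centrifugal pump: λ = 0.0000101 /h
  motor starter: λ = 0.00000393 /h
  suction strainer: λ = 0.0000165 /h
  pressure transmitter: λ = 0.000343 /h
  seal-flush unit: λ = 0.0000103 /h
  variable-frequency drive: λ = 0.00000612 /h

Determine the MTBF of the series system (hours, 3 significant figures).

2560

Series of exponential components: λ_sys = Σ λ_i
λ_sys = 0.0000101 + 0.00000393 + 0.0000165 + 0.000343 + 0.0000103 + 0.00000612 = 3.8995e-04 /h
MTBF = 1 / λ_sys = 2560 h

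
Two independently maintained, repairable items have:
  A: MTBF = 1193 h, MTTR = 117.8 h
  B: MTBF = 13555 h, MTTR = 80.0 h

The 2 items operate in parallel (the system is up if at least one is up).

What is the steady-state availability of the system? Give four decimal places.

A(A) = MTBF/(MTBF+MTTR) = 1193/(1193+117.8) = 0.910131
A(B) = MTBF/(MTBF+MTTR) = 13555/(13555+80.0) = 0.994133
Parallel availability: 1 − (1 − 0.910131)(1 − 0.994133) = 0.9995

0.9995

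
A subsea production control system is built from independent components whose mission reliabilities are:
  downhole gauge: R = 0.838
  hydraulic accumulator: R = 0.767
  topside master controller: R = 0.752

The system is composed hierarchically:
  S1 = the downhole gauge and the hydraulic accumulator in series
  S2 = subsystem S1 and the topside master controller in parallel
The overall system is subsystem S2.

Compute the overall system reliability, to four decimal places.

0.9114

Series (downhole gauge and hydraulic accumulator): 0.838000 × 0.767000 = 0.642746
Parallel ([0.642746] and topside master controller): 1 − (1 − 0.642746)(1 − 0.752000) = 0.9114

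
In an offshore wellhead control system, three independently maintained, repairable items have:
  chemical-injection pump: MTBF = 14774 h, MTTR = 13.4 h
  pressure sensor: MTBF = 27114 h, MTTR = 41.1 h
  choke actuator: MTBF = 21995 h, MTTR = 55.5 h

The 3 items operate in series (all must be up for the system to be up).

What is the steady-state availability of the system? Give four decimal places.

A(chemical-injection pump) = MTBF/(MTBF+MTTR) = 14774/(14774+13.4) = 0.999094
A(pressure sensor) = MTBF/(MTBF+MTTR) = 27114/(27114+41.1) = 0.998486
A(choke actuator) = MTBF/(MTBF+MTTR) = 21995/(21995+55.5) = 0.997483
Series availability: 0.999094 × 0.998486 × 0.997483 = 0.9951

0.9951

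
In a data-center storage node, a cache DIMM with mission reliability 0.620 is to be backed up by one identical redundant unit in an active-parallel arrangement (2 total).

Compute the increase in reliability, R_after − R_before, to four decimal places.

R_before = 0.620
R_after = 1 − (1 − 0.620)^2 = 0.8556
ΔR = 0.8556 − 0.620 = 0.2356

0.2356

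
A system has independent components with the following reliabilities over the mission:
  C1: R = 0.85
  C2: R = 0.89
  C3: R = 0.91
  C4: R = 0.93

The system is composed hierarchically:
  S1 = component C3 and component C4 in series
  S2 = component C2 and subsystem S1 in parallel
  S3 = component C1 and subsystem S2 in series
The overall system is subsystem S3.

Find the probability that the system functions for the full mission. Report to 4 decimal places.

Series (C3 and C4): 0.910000 × 0.930000 = 0.846300
Parallel (C2 and [0.846300]): 1 − (1 − 0.890000)(1 − 0.846300) = 0.983093
Series (C1 and [0.983093]): 0.850000 × 0.983093 = 0.8356

0.8356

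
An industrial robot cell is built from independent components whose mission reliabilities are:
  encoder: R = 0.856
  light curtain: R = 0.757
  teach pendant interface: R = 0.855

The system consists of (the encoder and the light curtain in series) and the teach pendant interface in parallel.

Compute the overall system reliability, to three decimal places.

Series (encoder and light curtain): 0.85600 × 0.75700 = 0.64799
Parallel ([0.64799] and teach pendant interface): 1 − (1 − 0.64799)(1 − 0.85500) = 0.949

0.949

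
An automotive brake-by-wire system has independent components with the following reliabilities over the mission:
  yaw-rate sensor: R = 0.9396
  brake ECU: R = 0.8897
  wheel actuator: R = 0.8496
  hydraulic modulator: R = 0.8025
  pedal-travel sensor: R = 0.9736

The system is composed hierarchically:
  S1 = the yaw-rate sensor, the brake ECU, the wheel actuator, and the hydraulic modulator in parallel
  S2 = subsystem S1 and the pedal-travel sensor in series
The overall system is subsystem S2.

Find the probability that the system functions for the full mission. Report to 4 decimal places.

0.9734

Parallel (yaw-rate sensor, brake ECU, wheel actuator, and hydraulic modulator): 1 − (1 − 0.939600)(1 − 0.889700)(1 − 0.849600)(1 − 0.802500) = 0.999802
Series ([0.999802] and pedal-travel sensor): 0.999802 × 0.973600 = 0.9734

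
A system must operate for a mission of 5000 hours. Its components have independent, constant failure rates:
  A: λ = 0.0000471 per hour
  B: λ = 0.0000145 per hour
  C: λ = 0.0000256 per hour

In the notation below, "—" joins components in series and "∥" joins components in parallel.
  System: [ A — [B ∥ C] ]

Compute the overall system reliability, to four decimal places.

R(A) = exp(−0.0000471 × 5000) = 0.790176
R(B) = exp(−0.0000145 × 5000) = 0.930066
R(C) = exp(−0.0000256 × 5000) = 0.879853
Parallel (B and C): 1 − (1 − 0.930066)(1 − 0.879853) = 0.991598
Series (A and [0.991598]): 0.790176 × 0.991598 = 0.7835

0.7835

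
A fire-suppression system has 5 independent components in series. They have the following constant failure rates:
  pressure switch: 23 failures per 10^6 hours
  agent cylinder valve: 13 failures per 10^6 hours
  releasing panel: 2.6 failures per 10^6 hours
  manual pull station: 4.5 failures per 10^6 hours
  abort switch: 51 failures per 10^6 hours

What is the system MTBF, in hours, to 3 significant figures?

Series of exponential components: λ_sys = Σ λ_i
λ_sys = 0.000023 + 0.000013 + 0.0000026 + 0.0000045 + 0.000051 = 9.4100e-05 /h
MTBF = 1 / λ_sys = 10600 h

10600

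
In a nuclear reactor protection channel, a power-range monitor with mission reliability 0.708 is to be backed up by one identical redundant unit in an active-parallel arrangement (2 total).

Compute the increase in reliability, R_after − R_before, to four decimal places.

0.2067

R_before = 0.708
R_after = 1 − (1 − 0.708)^2 = 0.9147
ΔR = 0.9147 − 0.708 = 0.2067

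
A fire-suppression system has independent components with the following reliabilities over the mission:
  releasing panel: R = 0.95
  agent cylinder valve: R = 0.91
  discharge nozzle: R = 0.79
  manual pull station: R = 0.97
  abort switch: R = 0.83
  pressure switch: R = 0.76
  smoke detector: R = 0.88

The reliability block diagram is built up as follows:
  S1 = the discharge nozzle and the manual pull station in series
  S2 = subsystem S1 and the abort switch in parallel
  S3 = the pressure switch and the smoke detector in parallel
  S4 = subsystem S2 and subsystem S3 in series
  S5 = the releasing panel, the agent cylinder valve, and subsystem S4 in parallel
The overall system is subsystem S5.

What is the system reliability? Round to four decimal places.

Series (discharge nozzle and manual pull station): 0.790000 × 0.970000 = 0.766300
Parallel ([0.766300] and abort switch): 1 − (1 − 0.766300)(1 − 0.830000) = 0.960271
Parallel (pressure switch and smoke detector): 1 − (1 − 0.760000)(1 − 0.880000) = 0.971200
Series ([0.960271] and [0.971200]): 0.960271 × 0.971200 = 0.932615
Parallel (releasing panel, agent cylinder valve, and [0.932615]): 1 − (1 − 0.950000)(1 − 0.910000)(1 − 0.932615) = 0.9997

0.9997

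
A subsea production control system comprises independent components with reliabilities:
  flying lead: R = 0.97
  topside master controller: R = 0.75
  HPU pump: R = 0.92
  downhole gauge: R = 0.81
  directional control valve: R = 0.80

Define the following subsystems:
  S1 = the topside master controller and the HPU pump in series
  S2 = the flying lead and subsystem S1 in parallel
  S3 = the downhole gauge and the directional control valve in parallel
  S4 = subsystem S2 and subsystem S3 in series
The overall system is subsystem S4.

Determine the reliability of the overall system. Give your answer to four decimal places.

0.9531

Series (topside master controller and HPU pump): 0.750000 × 0.920000 = 0.690000
Parallel (flying lead and [0.690000]): 1 − (1 − 0.970000)(1 − 0.690000) = 0.990700
Parallel (downhole gauge and directional control valve): 1 − (1 − 0.810000)(1 − 0.800000) = 0.962000
Series ([0.990700] and [0.962000]): 0.990700 × 0.962000 = 0.9531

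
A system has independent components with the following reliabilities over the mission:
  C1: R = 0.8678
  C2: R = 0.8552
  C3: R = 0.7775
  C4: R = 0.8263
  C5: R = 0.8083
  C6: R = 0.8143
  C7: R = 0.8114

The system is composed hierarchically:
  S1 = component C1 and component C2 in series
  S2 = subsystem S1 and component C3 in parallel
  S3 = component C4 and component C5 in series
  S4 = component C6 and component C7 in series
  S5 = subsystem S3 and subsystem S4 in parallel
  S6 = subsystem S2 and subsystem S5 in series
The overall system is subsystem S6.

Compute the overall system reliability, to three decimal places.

0.836

Series (C1 and C2): 0.86780 × 0.85520 = 0.74214
Parallel ([0.74214] and C3): 1 − (1 − 0.74214)(1 − 0.77750) = 0.94263
Series (C4 and C5): 0.82630 × 0.80830 = 0.66790
Series (C6 and C7): 0.81430 × 0.81140 = 0.66072
Parallel ([0.66790] and [0.66072]): 1 − (1 − 0.66790)(1 − 0.66072) = 0.88733
Series ([0.94263] and [0.88733]): 0.94263 × 0.88733 = 0.836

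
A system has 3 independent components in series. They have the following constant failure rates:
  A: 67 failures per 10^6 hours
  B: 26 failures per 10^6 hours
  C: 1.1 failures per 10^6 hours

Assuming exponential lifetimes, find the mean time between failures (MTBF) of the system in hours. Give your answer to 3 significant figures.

Series of exponential components: λ_sys = Σ λ_i
λ_sys = 0.000067 + 0.000026 + 0.0000011 = 9.4100e-05 /h
MTBF = 1 / λ_sys = 10600 h

10600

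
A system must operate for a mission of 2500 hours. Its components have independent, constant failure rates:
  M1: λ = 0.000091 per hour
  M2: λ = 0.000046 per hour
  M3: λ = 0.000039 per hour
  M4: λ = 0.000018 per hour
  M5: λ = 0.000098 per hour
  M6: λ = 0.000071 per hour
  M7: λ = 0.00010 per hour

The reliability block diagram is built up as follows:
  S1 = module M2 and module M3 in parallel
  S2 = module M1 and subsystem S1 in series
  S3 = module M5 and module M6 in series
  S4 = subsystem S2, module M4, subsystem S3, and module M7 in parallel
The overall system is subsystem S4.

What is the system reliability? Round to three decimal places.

0.999

R(M1) = exp(−0.000091 × 2500) = 0.79652
R(M2) = exp(−0.000046 × 2500) = 0.89137
R(M3) = exp(−0.000039 × 2500) = 0.90710
R(M4) = exp(−0.000018 × 2500) = 0.95600
R(M5) = exp(−0.000098 × 2500) = 0.78270
R(M6) = exp(−0.000071 × 2500) = 0.83736
R(M7) = exp(−0.00010 × 2500) = 0.77880
Parallel (M2 and M3): 1 − (1 − 0.89137)(1 − 0.90710) = 0.98991
Series (M1 and [0.98991]): 0.79652 × 0.98991 = 0.78848
Series (M5 and M6): 0.78270 × 0.83736 = 0.65540
Parallel ([0.78848], M4, [0.65540], and M7): 1 − (1 − 0.78848)(1 − 0.95600)(1 − 0.65540)(1 − 0.77880) = 0.999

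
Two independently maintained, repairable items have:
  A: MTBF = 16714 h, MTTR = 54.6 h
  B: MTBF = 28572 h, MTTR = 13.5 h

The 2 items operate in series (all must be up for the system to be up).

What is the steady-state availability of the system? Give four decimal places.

A(A) = MTBF/(MTBF+MTTR) = 16714/(16714+54.6) = 0.996744
A(B) = MTBF/(MTBF+MTTR) = 28572/(28572+13.5) = 0.999528
Series availability: 0.996744 × 0.999528 = 0.9963

0.9963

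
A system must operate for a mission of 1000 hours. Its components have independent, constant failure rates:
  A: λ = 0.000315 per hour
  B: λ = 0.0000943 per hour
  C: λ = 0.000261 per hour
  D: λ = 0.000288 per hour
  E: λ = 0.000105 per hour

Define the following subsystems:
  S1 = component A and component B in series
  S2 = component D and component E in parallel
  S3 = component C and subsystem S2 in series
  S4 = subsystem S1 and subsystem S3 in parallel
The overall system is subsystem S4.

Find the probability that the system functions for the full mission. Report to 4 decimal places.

0.9164

R(A) = exp(−0.000315 × 1000) = 0.729789
R(B) = exp(−0.0000943 × 1000) = 0.910010
R(C) = exp(−0.000261 × 1000) = 0.770281
R(D) = exp(−0.000288 × 1000) = 0.749762
R(E) = exp(−0.000105 × 1000) = 0.900325
Series (A and B): 0.729789 × 0.910010 = 0.664115
Parallel (D and E): 1 − (1 − 0.749762)(1 − 0.900325) = 0.975058
Series (C and [0.975058]): 0.770281 × 0.975058 = 0.751069
Parallel ([0.664115] and [0.751069]): 1 − (1 − 0.664115)(1 − 0.751069) = 0.9164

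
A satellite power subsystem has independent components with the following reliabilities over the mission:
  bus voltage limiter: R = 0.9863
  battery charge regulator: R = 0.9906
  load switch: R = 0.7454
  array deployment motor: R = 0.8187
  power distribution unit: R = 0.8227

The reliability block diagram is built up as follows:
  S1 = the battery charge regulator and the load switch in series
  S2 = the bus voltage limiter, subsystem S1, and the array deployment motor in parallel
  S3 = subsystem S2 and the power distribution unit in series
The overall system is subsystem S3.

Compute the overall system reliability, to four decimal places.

0.8222

Series (battery charge regulator and load switch): 0.990600 × 0.745400 = 0.738393
Parallel (bus voltage limiter, [0.738393], and array deployment motor): 1 − (1 − 0.986300)(1 − 0.738393)(1 − 0.818700) = 0.999350
Series ([0.999350] and power distribution unit): 0.999350 × 0.822700 = 0.8222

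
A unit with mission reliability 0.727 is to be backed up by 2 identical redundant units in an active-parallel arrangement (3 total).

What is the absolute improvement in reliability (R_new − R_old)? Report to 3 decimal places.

R_before = 0.727
R_after = 1 − (1 − 0.727)^3 = 0.980
ΔR = 0.980 − 0.727 = 0.253

0.253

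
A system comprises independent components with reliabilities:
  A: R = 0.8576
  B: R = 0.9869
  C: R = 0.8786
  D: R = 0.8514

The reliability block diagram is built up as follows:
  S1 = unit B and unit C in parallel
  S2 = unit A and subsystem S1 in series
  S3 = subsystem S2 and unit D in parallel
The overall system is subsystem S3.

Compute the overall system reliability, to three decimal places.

0.979

Parallel (B and C): 1 − (1 − 0.98690)(1 − 0.87860) = 0.99841
Series (A and [0.99841]): 0.85760 × 0.99841 = 0.85624
Parallel ([0.85624] and D): 1 − (1 − 0.85624)(1 − 0.85140) = 0.979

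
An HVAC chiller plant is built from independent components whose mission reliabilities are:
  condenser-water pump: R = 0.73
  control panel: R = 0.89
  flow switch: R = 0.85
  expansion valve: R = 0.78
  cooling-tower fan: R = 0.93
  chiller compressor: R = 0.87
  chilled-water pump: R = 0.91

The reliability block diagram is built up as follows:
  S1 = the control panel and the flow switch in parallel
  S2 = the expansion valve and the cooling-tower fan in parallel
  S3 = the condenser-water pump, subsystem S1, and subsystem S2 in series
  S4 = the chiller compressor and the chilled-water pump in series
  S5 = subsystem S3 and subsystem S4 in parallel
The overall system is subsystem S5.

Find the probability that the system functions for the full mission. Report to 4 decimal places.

0.9389

Parallel (control panel and flow switch): 1 − (1 − 0.890000)(1 − 0.850000) = 0.983500
Parallel (expansion valve and cooling-tower fan): 1 − (1 − 0.780000)(1 − 0.930000) = 0.984600
Series (condenser-water pump, [0.983500], and [0.984600]): 0.730000 × 0.983500 × 0.984600 = 0.706898
Series (chiller compressor and chilled-water pump): 0.870000 × 0.910000 = 0.791700
Parallel ([0.706898] and [0.791700]): 1 − (1 − 0.706898)(1 − 0.791700) = 0.9389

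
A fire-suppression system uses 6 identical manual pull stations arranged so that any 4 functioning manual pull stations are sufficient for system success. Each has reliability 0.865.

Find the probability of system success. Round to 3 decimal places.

0.964

R = Σ_{i=4}^{6} C(6,i) p^i (1−p)^{6−i} with p = 0.865
C(6,4)·0.865^4·0.135^2 = 0.15305
C(6,5)·0.865^5·0.135^1 = 0.39225
C(6,6)·0.865^6·0.135^0 = 0.41889
Sum = 0.964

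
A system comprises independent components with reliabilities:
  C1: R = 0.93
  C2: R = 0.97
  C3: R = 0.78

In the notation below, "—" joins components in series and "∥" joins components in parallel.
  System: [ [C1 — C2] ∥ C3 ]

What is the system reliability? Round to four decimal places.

0.9785

Series (C1 and C2): 0.930000 × 0.970000 = 0.902100
Parallel ([0.902100] and C3): 1 − (1 − 0.902100)(1 − 0.780000) = 0.9785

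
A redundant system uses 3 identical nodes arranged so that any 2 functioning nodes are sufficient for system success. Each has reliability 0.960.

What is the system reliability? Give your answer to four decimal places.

R = Σ_{i=2}^{3} C(3,i) p^i (1−p)^{3−i} with p = 0.960
C(3,2)·0.960^2·0.040^1 = 0.110592
C(3,3)·0.960^3·0.040^0 = 0.884736
Sum = 0.9953

0.9953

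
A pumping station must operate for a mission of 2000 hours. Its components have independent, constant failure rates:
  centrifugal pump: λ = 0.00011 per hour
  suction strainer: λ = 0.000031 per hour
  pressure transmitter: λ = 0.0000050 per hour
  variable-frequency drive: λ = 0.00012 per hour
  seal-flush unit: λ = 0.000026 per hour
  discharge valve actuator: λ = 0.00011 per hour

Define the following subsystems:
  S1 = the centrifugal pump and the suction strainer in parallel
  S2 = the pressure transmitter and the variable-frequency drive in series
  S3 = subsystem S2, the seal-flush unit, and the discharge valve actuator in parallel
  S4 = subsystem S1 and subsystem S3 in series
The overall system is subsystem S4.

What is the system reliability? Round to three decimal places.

R(centrifugal pump) = exp(−0.00011 × 2000) = 0.80252
R(suction strainer) = exp(−0.000031 × 2000) = 0.93988
R(pressure transmitter) = exp(−0.0000050 × 2000) = 0.99005
R(variable-frequency drive) = exp(−0.00012 × 2000) = 0.78663
R(seal-flush unit) = exp(−0.000026 × 2000) = 0.94933
R(discharge valve actuator) = exp(−0.00011 × 2000) = 0.80252
Parallel (centrifugal pump and suction strainer): 1 − (1 − 0.80252)(1 − 0.93988) = 0.98813
Series (pressure transmitter and variable-frequency drive): 0.99005 × 0.78663 = 0.77880
Parallel ([0.77880], seal-flush unit, and discharge valve actuator): 1 − (1 − 0.77880)(1 − 0.94933)(1 − 0.80252) = 0.99779
Series ([0.98813] and [0.99779]): 0.98813 × 0.99779 = 0.986

0.986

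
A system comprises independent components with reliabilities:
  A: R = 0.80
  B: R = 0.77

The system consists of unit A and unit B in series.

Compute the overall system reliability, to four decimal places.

Series (A and B): 0.800000 × 0.770000 = 0.6160

0.6160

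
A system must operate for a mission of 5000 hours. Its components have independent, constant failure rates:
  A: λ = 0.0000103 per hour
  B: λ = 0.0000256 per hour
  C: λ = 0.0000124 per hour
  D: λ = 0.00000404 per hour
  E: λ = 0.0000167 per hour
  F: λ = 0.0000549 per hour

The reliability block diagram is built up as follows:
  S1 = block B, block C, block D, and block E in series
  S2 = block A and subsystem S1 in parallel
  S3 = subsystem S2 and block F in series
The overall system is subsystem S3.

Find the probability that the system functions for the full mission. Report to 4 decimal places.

R(A) = exp(−0.0000103 × 5000) = 0.949804
R(B) = exp(−0.0000256 × 5000) = 0.879853
R(C) = exp(−0.0000124 × 5000) = 0.939883
R(D) = exp(−0.00000404 × 5000) = 0.980003
R(E) = exp(−0.0000167 × 5000) = 0.919891
R(F) = exp(−0.0000549 × 5000) = 0.759952
Series (B, C, D, and E): 0.879853 × 0.939883 × 0.980003 × 0.919891 = 0.745500
Parallel (A and [0.745500]): 1 − (1 − 0.949804)(1 − 0.745500) = 0.987225
Series ([0.987225] and F): 0.987225 × 0.759952 = 0.7502

0.7502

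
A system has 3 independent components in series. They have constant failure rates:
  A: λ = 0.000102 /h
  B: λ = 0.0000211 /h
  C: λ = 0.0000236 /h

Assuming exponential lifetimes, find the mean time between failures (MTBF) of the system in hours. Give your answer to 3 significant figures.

Series of exponential components: λ_sys = Σ λ_i
λ_sys = 0.000102 + 0.0000211 + 0.0000236 = 1.4670e-04 /h
MTBF = 1 / λ_sys = 6820 h

6820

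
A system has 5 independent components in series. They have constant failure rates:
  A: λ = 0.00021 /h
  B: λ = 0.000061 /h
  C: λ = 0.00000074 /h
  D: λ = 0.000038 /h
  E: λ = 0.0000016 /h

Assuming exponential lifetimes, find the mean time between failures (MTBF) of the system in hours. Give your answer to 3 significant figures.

3210

Series of exponential components: λ_sys = Σ λ_i
λ_sys = 0.00021 + 0.000061 + 0.00000074 + 0.000038 + 0.0000016 = 3.1134e-04 /h
MTBF = 1 / λ_sys = 3210 h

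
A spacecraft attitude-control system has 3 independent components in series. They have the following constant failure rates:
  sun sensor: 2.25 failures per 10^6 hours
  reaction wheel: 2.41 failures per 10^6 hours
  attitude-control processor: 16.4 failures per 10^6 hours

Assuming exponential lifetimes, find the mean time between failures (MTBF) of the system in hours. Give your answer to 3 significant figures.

47500

Series of exponential components: λ_sys = Σ λ_i
λ_sys = 0.00000225 + 0.00000241 + 0.0000164 = 2.1060e-05 /h
MTBF = 1 / λ_sys = 47500 h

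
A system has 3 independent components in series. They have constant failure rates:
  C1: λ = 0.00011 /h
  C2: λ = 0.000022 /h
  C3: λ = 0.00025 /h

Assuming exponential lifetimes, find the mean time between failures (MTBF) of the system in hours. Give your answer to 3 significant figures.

Series of exponential components: λ_sys = Σ λ_i
λ_sys = 0.00011 + 0.000022 + 0.00025 = 3.8200e-04 /h
MTBF = 1 / λ_sys = 2620 h

2620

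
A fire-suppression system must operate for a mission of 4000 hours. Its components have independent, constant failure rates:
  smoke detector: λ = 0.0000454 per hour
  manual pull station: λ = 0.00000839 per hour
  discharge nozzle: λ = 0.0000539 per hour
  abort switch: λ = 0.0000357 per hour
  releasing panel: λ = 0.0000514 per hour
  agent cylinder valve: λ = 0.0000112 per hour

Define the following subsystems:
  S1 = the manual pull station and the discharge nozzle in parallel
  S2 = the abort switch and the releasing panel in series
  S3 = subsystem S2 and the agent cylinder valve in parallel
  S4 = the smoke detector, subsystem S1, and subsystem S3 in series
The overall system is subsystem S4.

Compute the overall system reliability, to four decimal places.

R(smoke detector) = exp(−0.0000454 × 4000) = 0.833935
R(manual pull station) = exp(−0.00000839 × 4000) = 0.966997
R(discharge nozzle) = exp(−0.0000539 × 4000) = 0.806058
R(abort switch) = exp(−0.0000357 × 4000) = 0.866927
R(releasing panel) = exp(−0.0000514 × 4000) = 0.814159
R(agent cylinder valve) = exp(−0.0000112 × 4000) = 0.956189
Parallel (manual pull station and discharge nozzle): 1 − (1 − 0.966997)(1 − 0.806058) = 0.993599
Series (abort switch and releasing panel): 0.866927 × 0.814159 = 0.705816
Parallel ([0.705816] and agent cylinder valve): 1 − (1 − 0.705816)(1 − 0.956189) = 0.987112
Series (smoke detector, [0.993599], and [0.987112]): 0.833935 × 0.993599 × 0.987112 = 0.8179

0.8179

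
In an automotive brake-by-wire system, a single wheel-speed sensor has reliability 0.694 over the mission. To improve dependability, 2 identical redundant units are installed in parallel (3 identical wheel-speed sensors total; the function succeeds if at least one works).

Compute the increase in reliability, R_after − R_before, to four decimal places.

R_before = 0.694
R_after = 1 − (1 − 0.694)^3 = 0.9713
ΔR = 0.9713 − 0.694 = 0.2773

0.2773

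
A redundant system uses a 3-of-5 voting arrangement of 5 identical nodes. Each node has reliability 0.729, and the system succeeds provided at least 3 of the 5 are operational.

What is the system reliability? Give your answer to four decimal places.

R = Σ_{i=3}^{5} C(5,i) p^i (1−p)^{5−i} with p = 0.729
C(5,3)·0.729^3·0.271^2 = 0.284525
C(5,4)·0.729^4·0.271^1 = 0.382692
C(5,5)·0.729^5·0.271^0 = 0.205891
Sum = 0.8731

0.8731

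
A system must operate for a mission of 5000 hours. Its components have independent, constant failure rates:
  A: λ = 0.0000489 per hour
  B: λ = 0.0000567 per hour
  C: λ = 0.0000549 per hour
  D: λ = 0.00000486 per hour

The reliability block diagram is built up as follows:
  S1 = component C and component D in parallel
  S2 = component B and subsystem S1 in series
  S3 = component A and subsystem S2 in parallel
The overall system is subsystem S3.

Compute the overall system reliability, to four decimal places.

0.9455

R(A) = exp(−0.0000489 × 5000) = 0.783096
R(B) = exp(−0.0000567 × 5000) = 0.753143
R(C) = exp(−0.0000549 × 5000) = 0.759952
R(D) = exp(−0.00000486 × 5000) = 0.975993
Parallel (C and D): 1 − (1 − 0.759952)(1 − 0.975993) = 0.994237
Series (B and [0.994237]): 0.753143 × 0.994237 = 0.748803
Parallel (A and [0.748803]): 1 − (1 − 0.783096)(1 − 0.748803) = 0.9455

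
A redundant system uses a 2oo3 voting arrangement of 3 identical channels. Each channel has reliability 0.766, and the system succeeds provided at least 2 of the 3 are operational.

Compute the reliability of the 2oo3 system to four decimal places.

0.8614

R = Σ_{i=2}^{3} C(3,i) p^i (1−p)^{3−i} with p = 0.766
C(3,2)·0.766^2·0.234^1 = 0.411903
C(3,3)·0.766^3·0.234^0 = 0.449455
Sum = 0.8614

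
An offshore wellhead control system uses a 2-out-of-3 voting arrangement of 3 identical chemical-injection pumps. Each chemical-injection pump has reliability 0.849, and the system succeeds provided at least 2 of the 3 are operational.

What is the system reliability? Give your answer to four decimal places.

0.9385

R = Σ_{i=2}^{3} C(3,i) p^i (1−p)^{3−i} with p = 0.849
C(3,2)·0.849^2·0.151^1 = 0.326523
C(3,3)·0.849^3·0.151^0 = 0.611960
Sum = 0.9385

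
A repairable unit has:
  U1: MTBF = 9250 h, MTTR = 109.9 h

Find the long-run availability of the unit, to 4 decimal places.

A(U1) = MTBF/(MTBF+MTTR) = 9250/(9250+109.9) = 0.9883

0.9883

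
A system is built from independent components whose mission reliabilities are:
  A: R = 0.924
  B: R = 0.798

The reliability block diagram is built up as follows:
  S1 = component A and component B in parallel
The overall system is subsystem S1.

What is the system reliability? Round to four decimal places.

0.9846

Parallel (A and B): 1 − (1 − 0.924000)(1 − 0.798000) = 0.9846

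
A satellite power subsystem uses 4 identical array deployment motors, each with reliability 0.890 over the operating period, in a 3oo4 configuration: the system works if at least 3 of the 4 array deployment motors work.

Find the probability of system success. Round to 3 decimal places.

R = Σ_{i=3}^{4} C(4,i) p^i (1−p)^{4−i} with p = 0.890
C(4,3)·0.890^3·0.110^1 = 0.31019
C(4,4)·0.890^4·0.110^0 = 0.62742
Sum = 0.938

0.938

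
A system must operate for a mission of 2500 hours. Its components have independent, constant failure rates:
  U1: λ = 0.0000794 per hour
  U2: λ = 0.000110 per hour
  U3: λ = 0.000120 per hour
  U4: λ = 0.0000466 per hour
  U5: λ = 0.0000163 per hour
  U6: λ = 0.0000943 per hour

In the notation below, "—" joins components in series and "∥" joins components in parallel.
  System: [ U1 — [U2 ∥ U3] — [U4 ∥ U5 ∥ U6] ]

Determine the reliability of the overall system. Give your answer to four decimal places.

0.7682

R(U1) = exp(−0.0000794 × 2500) = 0.819960
R(U2) = exp(−0.000110 × 2500) = 0.759572
R(U3) = exp(−0.000120 × 2500) = 0.740818
R(U4) = exp(−0.0000466 × 2500) = 0.890030
R(U5) = exp(−0.0000163 × 2500) = 0.960069
R(U6) = exp(−0.0000943 × 2500) = 0.789978
Parallel (U2 and U3): 1 − (1 − 0.759572)(1 − 0.740818) = 0.937685
Parallel (U4, U5, and U6): 1 − (1 − 0.890030)(1 − 0.960069)(1 − 0.789978) = 0.999078
Series (U1, [0.937685], and [0.999078]): 0.819960 × 0.937685 × 0.999078 = 0.7682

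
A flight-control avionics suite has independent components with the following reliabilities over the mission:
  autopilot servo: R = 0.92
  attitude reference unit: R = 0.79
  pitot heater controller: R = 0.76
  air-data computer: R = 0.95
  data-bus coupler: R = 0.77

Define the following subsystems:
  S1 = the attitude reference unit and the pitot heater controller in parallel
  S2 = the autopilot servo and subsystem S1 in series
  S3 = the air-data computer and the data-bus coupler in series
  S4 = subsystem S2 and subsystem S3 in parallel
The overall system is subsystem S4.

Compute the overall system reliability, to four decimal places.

0.9661

Parallel (attitude reference unit and pitot heater controller): 1 − (1 − 0.790000)(1 − 0.760000) = 0.949600
Series (autopilot servo and [0.949600]): 0.920000 × 0.949600 = 0.873632
Series (air-data computer and data-bus coupler): 0.950000 × 0.770000 = 0.731500
Parallel ([0.873632] and [0.731500]): 1 − (1 − 0.873632)(1 − 0.731500) = 0.9661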